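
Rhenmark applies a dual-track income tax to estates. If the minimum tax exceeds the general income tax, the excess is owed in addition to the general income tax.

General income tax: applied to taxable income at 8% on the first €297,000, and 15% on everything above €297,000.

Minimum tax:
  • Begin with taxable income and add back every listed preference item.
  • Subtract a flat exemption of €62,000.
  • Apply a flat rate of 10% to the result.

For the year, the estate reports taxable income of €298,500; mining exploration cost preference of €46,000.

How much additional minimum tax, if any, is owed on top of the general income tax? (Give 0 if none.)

€4,265

Minimum tax:
  Adjusted income: €298,500 + €46,000 = €344,500
  Less exemption €62,000 → base €282,500
  €282,500 × 10% = €28,250

General income tax:
  €297,000 × 8% = €23,760
  €1,500 × 15% = €225
  → €23,985

Excess of minimum tax over general income tax: €28,250 − €23,985 = €4,265.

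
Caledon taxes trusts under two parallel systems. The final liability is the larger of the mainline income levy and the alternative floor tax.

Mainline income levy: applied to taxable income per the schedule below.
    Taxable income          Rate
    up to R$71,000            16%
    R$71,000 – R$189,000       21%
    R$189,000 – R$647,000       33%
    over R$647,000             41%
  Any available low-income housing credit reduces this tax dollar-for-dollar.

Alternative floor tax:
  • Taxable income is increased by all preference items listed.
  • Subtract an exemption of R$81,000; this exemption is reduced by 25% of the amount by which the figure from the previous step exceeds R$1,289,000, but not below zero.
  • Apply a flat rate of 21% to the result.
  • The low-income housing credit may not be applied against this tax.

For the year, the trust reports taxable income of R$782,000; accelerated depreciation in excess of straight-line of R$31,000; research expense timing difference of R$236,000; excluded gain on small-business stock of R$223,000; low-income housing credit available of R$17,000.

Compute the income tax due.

R$250,110

Mainline income levy:
  R$71,000 × 16% = R$11,360
  R$118,000 × 21% = R$24,780
  R$458,000 × 33% = R$151,140
  R$135,000 × 41% = R$55,350
  → R$242,630
  Less low-income housing credit R$17,000 → R$225,630

Alternative floor tax:
  Adjusted income: R$782,000 + R$31,000 + R$236,000 + R$223,000 = R$1,272,000
  Exemption: R$1,272,000 ≤ R$1,289,000, so full R$81,000 applies
  Base: R$1,272,000 − R$81,000 = R$1,191,000
  R$1,191,000 × 21% = R$250,110

R$250,110 > R$225,630, so the alternative floor tax is the binding amount.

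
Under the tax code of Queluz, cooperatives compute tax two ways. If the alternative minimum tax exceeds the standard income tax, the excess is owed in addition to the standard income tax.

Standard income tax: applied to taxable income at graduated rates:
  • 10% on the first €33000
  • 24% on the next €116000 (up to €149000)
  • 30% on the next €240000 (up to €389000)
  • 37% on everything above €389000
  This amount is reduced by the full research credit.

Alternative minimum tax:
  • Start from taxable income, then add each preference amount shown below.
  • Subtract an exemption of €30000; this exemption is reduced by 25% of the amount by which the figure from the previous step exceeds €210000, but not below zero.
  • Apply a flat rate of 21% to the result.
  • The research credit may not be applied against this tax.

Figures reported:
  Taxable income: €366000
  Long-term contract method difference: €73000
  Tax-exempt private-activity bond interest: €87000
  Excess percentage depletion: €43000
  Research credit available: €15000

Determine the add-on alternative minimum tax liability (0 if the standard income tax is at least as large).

Standard income tax:
  €33000 × 10% = €3300
  €116000 × 24% = €27840
  €217000 × 30% = €65100
  → €96240
  Less research credit €15000 → €81240

Alternative minimum tax:
  Adjusted income: €366000 + €73000 + €87000 + €43000 = €569000
  Exemption: 25% × (€569000 − €210000) = €89750 ≥ €30000, so the exemption is fully phased out
  Base: €569000 − €0 = €569000
  €569000 × 21% = €119490

Excess of alternative minimum tax over standard income tax: €119490 − €81240 = €38250.

€38250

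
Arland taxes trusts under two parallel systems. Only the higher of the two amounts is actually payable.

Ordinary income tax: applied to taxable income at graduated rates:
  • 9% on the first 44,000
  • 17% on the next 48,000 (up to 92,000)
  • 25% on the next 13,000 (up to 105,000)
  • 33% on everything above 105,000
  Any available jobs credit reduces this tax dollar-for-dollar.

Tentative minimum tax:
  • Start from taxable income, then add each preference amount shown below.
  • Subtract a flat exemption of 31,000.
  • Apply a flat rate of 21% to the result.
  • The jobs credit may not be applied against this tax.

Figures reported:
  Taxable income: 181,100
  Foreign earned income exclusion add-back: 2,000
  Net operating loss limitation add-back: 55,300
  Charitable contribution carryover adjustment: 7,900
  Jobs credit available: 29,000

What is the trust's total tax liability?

45,213

Tentative minimum tax:
  Adjusted income: 181,100 + 2,000 + 55,300 + 7,900 = 246,300
  Less exemption 31,000 → base 215,300
  215,300 × 21% = 45,213

Ordinary income tax:
  44,000 × 9% = 3,960
  48,000 × 17% = 8,160
  13,000 × 25% = 3,250
  76,100 × 33% = 25,113
  → 40,483
  Less jobs credit 29,000 → 11,483

45,213 > 11,483, so the tentative minimum tax is the binding amount.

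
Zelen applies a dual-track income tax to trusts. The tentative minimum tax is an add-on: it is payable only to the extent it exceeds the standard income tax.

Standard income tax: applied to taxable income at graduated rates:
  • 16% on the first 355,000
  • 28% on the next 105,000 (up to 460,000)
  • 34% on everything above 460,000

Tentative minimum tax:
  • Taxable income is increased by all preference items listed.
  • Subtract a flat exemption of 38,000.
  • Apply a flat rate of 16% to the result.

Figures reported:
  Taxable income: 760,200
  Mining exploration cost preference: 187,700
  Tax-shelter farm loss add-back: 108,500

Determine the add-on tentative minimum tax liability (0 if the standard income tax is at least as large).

0

Tentative minimum tax:
  Adjusted income: 760,200 + 187,700 + 108,500 = 1,056,400
  Less exemption 38,000 → base 1,018,400
  1,018,400 × 16% = 162,944

Standard income tax:
  355,000 × 16% = 56,800
  105,000 × 28% = 29,400
  300,200 × 34% = 102,068
  → 188,268

162,944 ≤ 188,268, so no add-on is due.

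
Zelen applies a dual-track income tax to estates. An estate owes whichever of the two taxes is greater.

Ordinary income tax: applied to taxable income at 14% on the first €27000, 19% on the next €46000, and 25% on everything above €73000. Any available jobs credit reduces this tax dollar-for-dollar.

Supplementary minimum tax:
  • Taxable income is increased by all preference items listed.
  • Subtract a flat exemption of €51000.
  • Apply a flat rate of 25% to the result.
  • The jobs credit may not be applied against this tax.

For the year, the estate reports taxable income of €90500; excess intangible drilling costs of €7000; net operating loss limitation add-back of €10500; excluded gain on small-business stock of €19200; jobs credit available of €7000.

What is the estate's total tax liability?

Supplementary minimum tax:
  Adjusted income: €90500 + €7000 + €10500 + €19200 = €127200
  Less exemption €51000 → base €76200
  €76200 × 25% = €19050

Ordinary income tax:
  €27000 × 14% = €3780
  €46000 × 19% = €8740
  €17500 × 25% = €4375
  → €16895
  Less jobs credit €7000 → €9895

€19050 > €9895, so the supplementary minimum tax is the binding amount.

€19050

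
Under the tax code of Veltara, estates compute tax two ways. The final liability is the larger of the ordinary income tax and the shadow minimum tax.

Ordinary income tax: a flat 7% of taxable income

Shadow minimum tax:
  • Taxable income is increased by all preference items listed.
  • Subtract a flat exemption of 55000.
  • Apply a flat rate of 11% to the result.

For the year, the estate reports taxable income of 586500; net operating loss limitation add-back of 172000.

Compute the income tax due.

Ordinary income tax:
  586500 × 7% = 41055

Shadow minimum tax:
  Adjusted income: 586500 + 172000 = 758500
  Less exemption 55000 → base 703500
  703500 × 11% = 77385

77385 > 41055, so the shadow minimum tax is the binding amount.

77385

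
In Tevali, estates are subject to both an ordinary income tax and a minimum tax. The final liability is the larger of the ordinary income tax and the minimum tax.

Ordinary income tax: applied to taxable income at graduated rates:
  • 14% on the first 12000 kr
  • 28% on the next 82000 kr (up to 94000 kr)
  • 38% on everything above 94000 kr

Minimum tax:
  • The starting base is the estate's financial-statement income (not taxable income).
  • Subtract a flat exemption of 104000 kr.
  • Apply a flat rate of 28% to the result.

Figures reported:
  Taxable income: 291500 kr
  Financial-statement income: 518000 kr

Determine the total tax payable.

115920 kr

Minimum tax:
  Base (financial-statement income): 518000 kr
  Less exemption 104000 kr → base 414000 kr
  414000 kr × 28% = 115920 kr

Ordinary income tax:
  12000 kr × 14% = 1680 kr
  82000 kr × 28% = 22960 kr
  197500 kr × 38% = 75050 kr
  → 99690 kr

115920 kr > 99690 kr, so the minimum tax is the binding amount.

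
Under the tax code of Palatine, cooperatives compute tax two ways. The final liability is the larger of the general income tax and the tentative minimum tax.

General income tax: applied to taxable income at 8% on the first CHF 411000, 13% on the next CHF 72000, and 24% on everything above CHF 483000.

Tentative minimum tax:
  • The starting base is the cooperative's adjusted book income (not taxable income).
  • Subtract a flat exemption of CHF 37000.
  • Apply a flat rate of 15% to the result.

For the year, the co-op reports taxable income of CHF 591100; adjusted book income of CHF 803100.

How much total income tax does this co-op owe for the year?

Tentative minimum tax:
  Base (adjusted book income): CHF 803100
  Less exemption CHF 37000 → base CHF 766100
  CHF 766100 × 15% = CHF 114915

General income tax:
  CHF 411000 × 8% = CHF 32880
  CHF 72000 × 13% = CHF 9360
  CHF 108100 × 24% = CHF 25944
  → CHF 68184

CHF 114915 > CHF 68184, so the tentative minimum tax is the binding amount.

CHF 114915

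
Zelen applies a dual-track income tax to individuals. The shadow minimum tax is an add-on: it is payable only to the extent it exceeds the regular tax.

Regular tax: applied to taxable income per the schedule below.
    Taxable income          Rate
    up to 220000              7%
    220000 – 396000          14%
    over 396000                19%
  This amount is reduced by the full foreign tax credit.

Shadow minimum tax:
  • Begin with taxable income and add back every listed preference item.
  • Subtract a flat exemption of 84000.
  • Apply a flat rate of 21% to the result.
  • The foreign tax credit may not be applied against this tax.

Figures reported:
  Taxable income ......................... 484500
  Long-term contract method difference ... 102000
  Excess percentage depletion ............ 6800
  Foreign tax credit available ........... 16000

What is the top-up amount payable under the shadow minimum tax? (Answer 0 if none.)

66098

Regular tax:
  220000 × 7% = 15400
  176000 × 14% = 24640
  88500 × 19% = 16815
  → 56855
  Less foreign tax credit 16000 → 40855

Shadow minimum tax:
  Adjusted income: 484500 + 102000 + 6800 = 593300
  Less exemption 84000 → base 509300
  509300 × 21% = 106953

Excess of shadow minimum tax over regular tax: 106953 − 40855 = 66098.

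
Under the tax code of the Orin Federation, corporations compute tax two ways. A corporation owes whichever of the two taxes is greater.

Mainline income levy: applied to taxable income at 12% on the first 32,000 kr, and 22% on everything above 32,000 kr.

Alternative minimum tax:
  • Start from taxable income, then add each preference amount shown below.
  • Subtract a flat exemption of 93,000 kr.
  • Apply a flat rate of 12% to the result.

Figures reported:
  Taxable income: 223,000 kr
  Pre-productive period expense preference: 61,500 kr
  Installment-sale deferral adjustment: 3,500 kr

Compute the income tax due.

Alternative minimum tax:
  Adjusted income: 223,000 kr + 61,500 kr + 3,500 kr = 288,000 kr
  Less exemption 93,000 kr → base 195,000 kr
  195,000 kr × 12% = 23,400 kr

Mainline income levy:
  32,000 kr × 12% = 3,840 kr
  191,000 kr × 22% = 42,020 kr
  → 45,860 kr

45,860 kr > 23,400 kr, so the mainline income levy governs.

45,860 kr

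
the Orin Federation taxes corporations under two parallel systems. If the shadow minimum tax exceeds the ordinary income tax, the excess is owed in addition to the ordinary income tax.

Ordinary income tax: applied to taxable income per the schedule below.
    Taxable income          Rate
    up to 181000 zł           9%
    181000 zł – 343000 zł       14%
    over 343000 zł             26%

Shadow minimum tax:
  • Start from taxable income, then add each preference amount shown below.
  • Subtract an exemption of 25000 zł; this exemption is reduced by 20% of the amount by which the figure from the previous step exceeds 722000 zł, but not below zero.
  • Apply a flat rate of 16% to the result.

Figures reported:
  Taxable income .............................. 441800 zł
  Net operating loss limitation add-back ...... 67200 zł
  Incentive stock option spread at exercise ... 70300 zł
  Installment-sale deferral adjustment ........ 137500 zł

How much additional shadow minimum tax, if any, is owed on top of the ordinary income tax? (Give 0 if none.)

Ordinary income tax:
  181000 zł × 9% = 16290 zł
  162000 zł × 14% = 22680 zł
  98800 zł × 26% = 25688 zł
  → 64658 zł

Shadow minimum tax:
  Adjusted income: 441800 zł + 67200 zł + 70300 zł + 137500 zł = 716800 zł
  Exemption: 716800 zł ≤ 722000 zł, so full 25000 zł applies
  Base: 716800 zł − 25000 zł = 691800 zł
  691800 zł × 16% = 110688 zł

Excess of shadow minimum tax over ordinary income tax: 110688 zł − 64658 zł = 46030 zł.

46030 zł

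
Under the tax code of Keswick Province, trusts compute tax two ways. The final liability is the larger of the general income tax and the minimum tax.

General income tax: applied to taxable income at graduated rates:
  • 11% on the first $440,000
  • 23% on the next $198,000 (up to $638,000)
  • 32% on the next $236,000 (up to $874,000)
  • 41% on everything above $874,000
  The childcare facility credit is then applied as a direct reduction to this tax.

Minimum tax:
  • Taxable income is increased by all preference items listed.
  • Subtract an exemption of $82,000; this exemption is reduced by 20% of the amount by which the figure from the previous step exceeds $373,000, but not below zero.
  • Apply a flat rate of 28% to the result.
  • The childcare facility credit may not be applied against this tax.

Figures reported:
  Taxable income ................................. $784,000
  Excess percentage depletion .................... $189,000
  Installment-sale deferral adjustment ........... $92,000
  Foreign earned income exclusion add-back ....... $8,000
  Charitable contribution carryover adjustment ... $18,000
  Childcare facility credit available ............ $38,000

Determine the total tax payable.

Minimum tax:
  Adjusted income: $784,000 + $189,000 + $92,000 + $8,000 + $18,000 = $1,091,000
  Exemption: 20% × ($1,091,000 − $373,000) = $143,600 ≥ $82,000, so the exemption is fully phased out
  Base: $1,091,000 − $0 = $1,091,000
  $1,091,000 × 28% = $305,480

General income tax:
  $440,000 × 11% = $48,400
  $198,000 × 23% = $45,540
  $146,000 × 32% = $46,720
  → $140,660
  Less childcare facility credit $38,000 → $102,660

$305,480 > $102,660, so the minimum tax is the binding amount.

$305,480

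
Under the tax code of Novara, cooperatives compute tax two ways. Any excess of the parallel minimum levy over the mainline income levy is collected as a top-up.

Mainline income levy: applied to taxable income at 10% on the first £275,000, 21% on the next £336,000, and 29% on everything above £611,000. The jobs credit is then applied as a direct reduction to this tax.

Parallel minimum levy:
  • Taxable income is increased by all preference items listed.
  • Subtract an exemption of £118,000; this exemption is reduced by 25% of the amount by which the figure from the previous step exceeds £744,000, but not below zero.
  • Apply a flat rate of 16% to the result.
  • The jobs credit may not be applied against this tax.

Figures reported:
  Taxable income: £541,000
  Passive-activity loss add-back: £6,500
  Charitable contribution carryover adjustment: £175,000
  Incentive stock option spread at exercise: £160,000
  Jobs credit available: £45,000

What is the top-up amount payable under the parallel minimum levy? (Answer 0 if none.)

Parallel minimum levy:
  Adjusted income: £541,000 + £6,500 + £175,000 + £160,000 = £882,500
  Exemption: £118,000 − 25% × (£882,500 − £744,000) = £118,000 − £34,625 = £83,375
  Base: £882,500 − £83,375 = £799,125
  £799,125 × 16% = £127,860

Mainline income levy:
  £275,000 × 10% = £27,500
  £266,000 × 21% = £55,860
  → £83,360
  Less jobs credit £45,000 → £38,360

Excess of parallel minimum levy over mainline income levy: £127,860 − £38,360 = £89,500.

£89,500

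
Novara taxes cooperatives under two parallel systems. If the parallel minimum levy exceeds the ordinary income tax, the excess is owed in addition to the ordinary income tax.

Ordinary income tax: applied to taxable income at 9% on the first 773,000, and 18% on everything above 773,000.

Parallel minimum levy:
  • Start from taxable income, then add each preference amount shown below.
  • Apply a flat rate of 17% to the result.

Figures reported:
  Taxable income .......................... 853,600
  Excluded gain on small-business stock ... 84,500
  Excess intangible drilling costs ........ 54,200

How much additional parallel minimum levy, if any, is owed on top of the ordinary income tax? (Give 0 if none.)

Parallel minimum levy:
  Adjusted income: 853,600 + 84,500 + 54,200 = 992,300
  992,300 × 17% = 168,691

Ordinary income tax:
  773,000 × 9% = 69,570
  80,600 × 18% = 14,508
  → 84,078

Excess of parallel minimum levy over ordinary income tax: 168,691 − 84,078 = 84,613.

84,613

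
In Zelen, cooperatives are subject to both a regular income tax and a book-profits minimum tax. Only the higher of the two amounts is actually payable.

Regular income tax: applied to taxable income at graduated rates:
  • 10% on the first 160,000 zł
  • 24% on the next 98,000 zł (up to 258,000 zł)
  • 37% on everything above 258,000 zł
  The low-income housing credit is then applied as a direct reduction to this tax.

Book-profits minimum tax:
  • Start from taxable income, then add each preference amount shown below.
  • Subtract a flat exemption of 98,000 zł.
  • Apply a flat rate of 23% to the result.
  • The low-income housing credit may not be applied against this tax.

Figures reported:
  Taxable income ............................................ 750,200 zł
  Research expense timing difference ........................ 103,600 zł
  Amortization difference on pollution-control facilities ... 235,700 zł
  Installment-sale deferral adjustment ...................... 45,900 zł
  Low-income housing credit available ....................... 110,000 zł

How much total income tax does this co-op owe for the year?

238,602 zł

Book-profits minimum tax:
  Adjusted income: 750,200 zł + 103,600 zł + 235,700 zł + 45,900 zł = 1,135,400 zł
  Less exemption 98,000 zł → base 1,037,400 zł
  1,037,400 zł × 23% = 238,602 zł

Regular income tax:
  160,000 zł × 10% = 16,000 zł
  98,000 zł × 24% = 23,520 zł
  492,200 zł × 37% = 182,114 zł
  → 221,634 zł
  Less low-income housing credit 110,000 zł → 111,634 zł

238,602 zł > 111,634 zł, so the book-profits minimum tax is the binding amount.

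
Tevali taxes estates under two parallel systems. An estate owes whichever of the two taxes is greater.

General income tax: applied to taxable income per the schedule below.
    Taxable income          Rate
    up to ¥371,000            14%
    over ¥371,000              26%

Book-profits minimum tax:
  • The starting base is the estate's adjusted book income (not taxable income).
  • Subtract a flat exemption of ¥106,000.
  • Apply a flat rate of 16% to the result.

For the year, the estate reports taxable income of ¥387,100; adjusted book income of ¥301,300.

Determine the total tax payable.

¥56,126

Book-profits minimum tax:
  Base (adjusted book income): ¥301,300
  Less exemption ¥106,000 → base ¥195,300
  ¥195,300 × 16% = ¥31,248

General income tax:
  ¥371,000 × 14% = ¥51,940
  ¥16,100 × 26% = ¥4,186
  → ¥56,126

¥56,126 > ¥31,248, so the general income tax governs.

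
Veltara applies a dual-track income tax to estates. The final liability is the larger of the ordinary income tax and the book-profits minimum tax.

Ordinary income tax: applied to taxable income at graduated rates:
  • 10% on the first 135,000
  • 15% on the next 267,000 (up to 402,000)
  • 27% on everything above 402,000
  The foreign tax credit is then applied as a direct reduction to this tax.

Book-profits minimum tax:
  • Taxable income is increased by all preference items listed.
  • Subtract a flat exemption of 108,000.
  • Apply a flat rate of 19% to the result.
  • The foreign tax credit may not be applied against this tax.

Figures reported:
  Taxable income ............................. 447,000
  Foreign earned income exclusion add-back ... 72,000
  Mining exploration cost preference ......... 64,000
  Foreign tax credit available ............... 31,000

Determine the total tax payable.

90,250

Ordinary income tax:
  135,000 × 10% = 13,500
  267,000 × 15% = 40,050
  45,000 × 27% = 12,150
  → 65,700
  Less foreign tax credit 31,000 → 34,700

Book-profits minimum tax:
  Adjusted income: 447,000 + 72,000 + 64,000 = 583,000
  Less exemption 108,000 → base 475,000
  475,000 × 19% = 90,250

90,250 > 34,700, so the book-profits minimum tax is the binding amount.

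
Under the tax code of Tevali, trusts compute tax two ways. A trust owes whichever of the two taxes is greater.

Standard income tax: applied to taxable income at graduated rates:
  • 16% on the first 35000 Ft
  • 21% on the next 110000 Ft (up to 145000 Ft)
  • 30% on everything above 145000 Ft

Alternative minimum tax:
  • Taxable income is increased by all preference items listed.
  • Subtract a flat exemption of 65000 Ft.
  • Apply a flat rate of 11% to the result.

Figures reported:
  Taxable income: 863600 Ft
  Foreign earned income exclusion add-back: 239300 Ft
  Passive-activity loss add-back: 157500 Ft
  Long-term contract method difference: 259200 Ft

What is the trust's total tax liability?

244280 Ft

Alternative minimum tax:
  Adjusted income: 863600 Ft + 239300 Ft + 157500 Ft + 259200 Ft = 1519600 Ft
  Less exemption 65000 Ft → base 1454600 Ft
  1454600 Ft × 11% = 160006 Ft

Standard income tax:
  35000 Ft × 16% = 5600 Ft
  110000 Ft × 21% = 23100 Ft
  718600 Ft × 30% = 215580 Ft
  → 244280 Ft

244280 Ft > 160006 Ft, so the standard income tax governs.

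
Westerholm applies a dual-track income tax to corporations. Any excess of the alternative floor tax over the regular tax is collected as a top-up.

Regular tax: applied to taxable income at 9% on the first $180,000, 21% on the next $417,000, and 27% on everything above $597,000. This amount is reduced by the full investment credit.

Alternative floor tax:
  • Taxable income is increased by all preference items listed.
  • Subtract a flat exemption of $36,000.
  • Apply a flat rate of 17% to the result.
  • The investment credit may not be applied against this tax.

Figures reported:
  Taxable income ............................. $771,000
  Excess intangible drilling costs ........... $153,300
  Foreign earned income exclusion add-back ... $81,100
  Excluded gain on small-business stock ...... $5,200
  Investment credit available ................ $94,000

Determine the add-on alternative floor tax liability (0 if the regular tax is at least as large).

$108,932

Alternative floor tax:
  Adjusted income: $771,000 + $153,300 + $81,100 + $5,200 = $1,010,600
  Less exemption $36,000 → base $974,600
  $974,600 × 17% = $165,682

Regular tax:
  $180,000 × 9% = $16,200
  $417,000 × 21% = $87,570
  $174,000 × 27% = $46,980
  → $150,750
  Less investment credit $94,000 → $56,750

Excess of alternative floor tax over regular tax: $165,682 − $56,750 = $108,932.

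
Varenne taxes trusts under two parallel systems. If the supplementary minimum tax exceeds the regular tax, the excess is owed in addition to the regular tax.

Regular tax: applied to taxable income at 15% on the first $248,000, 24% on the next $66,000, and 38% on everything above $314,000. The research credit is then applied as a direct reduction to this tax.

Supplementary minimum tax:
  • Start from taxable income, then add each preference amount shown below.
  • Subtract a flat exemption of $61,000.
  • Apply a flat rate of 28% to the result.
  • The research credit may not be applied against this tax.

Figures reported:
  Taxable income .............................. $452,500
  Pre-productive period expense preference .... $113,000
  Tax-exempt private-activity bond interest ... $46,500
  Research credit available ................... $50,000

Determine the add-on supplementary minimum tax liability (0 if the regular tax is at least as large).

$98,610

Regular tax:
  $248,000 × 15% = $37,200
  $66,000 × 24% = $15,840
  $138,500 × 38% = $52,630
  → $105,670
  Less research credit $50,000 → $55,670

Supplementary minimum tax:
  Adjusted income: $452,500 + $113,000 + $46,500 = $612,000
  Less exemption $61,000 → base $551,000
  $551,000 × 28% = $154,280

Excess of supplementary minimum tax over regular tax: $154,280 − $55,670 = $98,610.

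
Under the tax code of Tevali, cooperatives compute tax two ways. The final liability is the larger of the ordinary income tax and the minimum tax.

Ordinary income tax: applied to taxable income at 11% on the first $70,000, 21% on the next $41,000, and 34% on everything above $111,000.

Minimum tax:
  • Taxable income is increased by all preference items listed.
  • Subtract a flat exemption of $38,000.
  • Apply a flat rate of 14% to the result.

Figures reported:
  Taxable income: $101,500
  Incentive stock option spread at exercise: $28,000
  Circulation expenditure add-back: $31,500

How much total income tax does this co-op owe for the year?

Ordinary income tax:
  $70,000 × 11% = $7,700
  $31,500 × 21% = $6,615
  → $14,315

Minimum tax:
  Adjusted income: $101,500 + $28,000 + $31,500 = $161,000
  Less exemption $38,000 → base $123,000
  $123,000 × 14% = $17,220

$17,220 > $14,315, so the minimum tax is the binding amount.

$17,220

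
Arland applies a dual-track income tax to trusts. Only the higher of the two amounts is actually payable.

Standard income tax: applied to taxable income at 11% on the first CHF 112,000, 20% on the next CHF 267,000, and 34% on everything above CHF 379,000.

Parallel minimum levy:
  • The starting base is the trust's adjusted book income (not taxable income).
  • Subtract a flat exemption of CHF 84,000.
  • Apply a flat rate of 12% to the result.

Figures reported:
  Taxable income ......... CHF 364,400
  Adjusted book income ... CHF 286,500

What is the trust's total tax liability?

Parallel minimum levy:
  Base (adjusted book income): CHF 286,500
  Less exemption CHF 84,000 → base CHF 202,500
  CHF 202,500 × 12% = CHF 24,300

Standard income tax:
  CHF 112,000 × 11% = CHF 12,320
  CHF 252,400 × 20% = CHF 50,480
  → CHF 62,800

CHF 62,800 > CHF 24,300, so the standard income tax governs.

CHF 62,800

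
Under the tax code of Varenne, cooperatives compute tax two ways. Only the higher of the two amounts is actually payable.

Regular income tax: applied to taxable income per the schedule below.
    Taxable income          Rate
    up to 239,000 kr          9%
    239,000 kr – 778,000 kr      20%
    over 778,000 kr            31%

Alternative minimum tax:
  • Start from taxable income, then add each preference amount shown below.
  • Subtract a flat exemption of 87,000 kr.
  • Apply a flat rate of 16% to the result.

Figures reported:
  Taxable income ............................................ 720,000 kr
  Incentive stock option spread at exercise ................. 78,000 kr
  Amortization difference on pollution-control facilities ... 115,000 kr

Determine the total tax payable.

Alternative minimum tax:
  Adjusted income: 720,000 kr + 78,000 kr + 115,000 kr = 913,000 kr
  Less exemption 87,000 kr → base 826,000 kr
  826,000 kr × 16% = 132,160 kr

Regular income tax:
  239,000 kr × 9% = 21,510 kr
  481,000 kr × 20% = 96,200 kr
  → 117,710 kr

132,160 kr > 117,710 kr, so the alternative minimum tax is the binding amount.

132,160 kr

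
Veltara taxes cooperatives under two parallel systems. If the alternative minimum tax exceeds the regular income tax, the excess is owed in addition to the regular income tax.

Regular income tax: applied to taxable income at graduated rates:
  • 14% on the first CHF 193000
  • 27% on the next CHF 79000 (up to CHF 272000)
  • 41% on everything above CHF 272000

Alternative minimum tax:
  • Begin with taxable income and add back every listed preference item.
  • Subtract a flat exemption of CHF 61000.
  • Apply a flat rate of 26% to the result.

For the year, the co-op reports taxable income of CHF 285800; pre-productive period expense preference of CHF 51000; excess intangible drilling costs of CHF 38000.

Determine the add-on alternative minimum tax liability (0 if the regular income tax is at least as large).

Regular income tax:
  CHF 193000 × 14% = CHF 27020
  CHF 79000 × 27% = CHF 21330
  CHF 13800 × 41% = CHF 5658
  → CHF 54008

Alternative minimum tax:
  Adjusted income: CHF 285800 + CHF 51000 + CHF 38000 = CHF 374800
  Less exemption CHF 61000 → base CHF 313800
  CHF 313800 × 26% = CHF 81588

Excess of alternative minimum tax over regular income tax: CHF 81588 − CHF 54008 = CHF 27580.

CHF 27580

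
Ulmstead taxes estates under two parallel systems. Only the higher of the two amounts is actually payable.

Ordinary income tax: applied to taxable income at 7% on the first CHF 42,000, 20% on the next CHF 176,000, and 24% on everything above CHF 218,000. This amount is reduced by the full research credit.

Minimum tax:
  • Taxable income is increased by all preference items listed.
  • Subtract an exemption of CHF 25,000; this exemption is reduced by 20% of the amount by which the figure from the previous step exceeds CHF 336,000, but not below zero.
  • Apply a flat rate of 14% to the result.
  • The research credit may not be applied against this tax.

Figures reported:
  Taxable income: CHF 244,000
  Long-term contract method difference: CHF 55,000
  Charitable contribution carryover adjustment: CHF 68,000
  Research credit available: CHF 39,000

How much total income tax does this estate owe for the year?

Ordinary income tax:
  CHF 42,000 × 7% = CHF 2,940
  CHF 176,000 × 20% = CHF 35,200
  CHF 26,000 × 24% = CHF 6,240
  → CHF 44,380
  Less research credit CHF 39,000 → CHF 5,380

Minimum tax:
  Adjusted income: CHF 244,000 + CHF 55,000 + CHF 68,000 = CHF 367,000
  Exemption: CHF 25,000 − 20% × (CHF 367,000 − CHF 336,000) = CHF 25,000 − CHF 6,200 = CHF 18,800
  Base: CHF 367,000 − CHF 18,800 = CHF 348,200
  CHF 348,200 × 14% = CHF 48,748

CHF 48,748 > CHF 5,380, so the minimum tax is the binding amount.

CHF 48,748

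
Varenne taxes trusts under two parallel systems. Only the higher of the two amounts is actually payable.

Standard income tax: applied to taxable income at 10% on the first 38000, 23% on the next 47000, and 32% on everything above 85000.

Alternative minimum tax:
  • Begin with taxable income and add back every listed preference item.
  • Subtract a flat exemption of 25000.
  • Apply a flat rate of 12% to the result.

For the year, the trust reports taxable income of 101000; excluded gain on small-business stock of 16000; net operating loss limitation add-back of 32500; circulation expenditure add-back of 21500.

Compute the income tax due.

19730

Alternative minimum tax:
  Adjusted income: 101000 + 16000 + 32500 + 21500 = 171000
  Less exemption 25000 → base 146000
  146000 × 12% = 17520

Standard income tax:
  38000 × 10% = 3800
  47000 × 23% = 10810
  16000 × 32% = 5120
  → 19730

19730 > 17520, so the standard income tax governs.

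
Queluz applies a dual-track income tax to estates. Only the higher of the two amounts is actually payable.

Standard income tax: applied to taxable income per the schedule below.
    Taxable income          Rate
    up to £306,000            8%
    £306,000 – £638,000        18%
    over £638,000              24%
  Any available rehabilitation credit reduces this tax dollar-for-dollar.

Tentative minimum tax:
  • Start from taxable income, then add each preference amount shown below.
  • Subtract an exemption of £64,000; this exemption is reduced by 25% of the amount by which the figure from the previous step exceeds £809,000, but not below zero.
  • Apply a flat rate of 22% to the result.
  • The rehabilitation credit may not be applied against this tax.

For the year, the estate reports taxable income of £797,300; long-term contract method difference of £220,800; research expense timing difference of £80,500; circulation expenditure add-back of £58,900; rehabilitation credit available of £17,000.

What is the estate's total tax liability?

£254,650

Tentative minimum tax:
  Adjusted income: £797,300 + £220,800 + £80,500 + £58,900 = £1,157,500
  Exemption: 25% × (£1,157,500 − £809,000) = £87,125 ≥ £64,000, so the exemption is fully phased out
  Base: £1,157,500 − £0 = £1,157,500
  £1,157,500 × 22% = £254,650

Standard income tax:
  £306,000 × 8% = £24,480
  £332,000 × 18% = £59,760
  £159,300 × 24% = £38,232
  → £122,472
  Less rehabilitation credit £17,000 → £105,472

£254,650 > £105,472, so the tentative minimum tax is the binding amount.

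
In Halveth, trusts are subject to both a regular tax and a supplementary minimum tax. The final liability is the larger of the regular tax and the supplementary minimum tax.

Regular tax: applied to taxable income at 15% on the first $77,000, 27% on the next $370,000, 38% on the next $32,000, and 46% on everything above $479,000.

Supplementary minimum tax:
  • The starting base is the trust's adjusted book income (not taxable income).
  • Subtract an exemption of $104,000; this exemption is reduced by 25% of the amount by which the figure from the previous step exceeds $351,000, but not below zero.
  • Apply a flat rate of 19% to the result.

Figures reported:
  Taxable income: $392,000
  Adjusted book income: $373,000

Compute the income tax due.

$96,600

Regular tax:
  $77,000 × 15% = $11,550
  $315,000 × 27% = $85,050
  → $96,600

Supplementary minimum tax:
  Base (adjusted book income): $373,000
  Exemption: $104,000 − 25% × ($373,000 − $351,000) = $104,000 − $5,500 = $98,500
  Base: $373,000 − $98,500 = $274,500
  $274,500 × 19% = $52,155

$96,600 > $52,155, so the regular tax governs.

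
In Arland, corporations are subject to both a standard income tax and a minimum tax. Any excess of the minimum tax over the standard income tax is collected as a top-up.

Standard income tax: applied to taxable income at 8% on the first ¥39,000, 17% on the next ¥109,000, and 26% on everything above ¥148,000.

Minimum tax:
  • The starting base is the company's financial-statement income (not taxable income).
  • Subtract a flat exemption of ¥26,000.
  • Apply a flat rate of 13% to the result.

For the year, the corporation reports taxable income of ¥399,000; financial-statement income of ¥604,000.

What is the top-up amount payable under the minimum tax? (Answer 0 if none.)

¥0

Minimum tax:
  Base (financial-statement income): ¥604,000
  Less exemption ¥26,000 → base ¥578,000
  ¥578,000 × 13% = ¥75,140

Standard income tax:
  ¥39,000 × 8% = ¥3,120
  ¥109,000 × 17% = ¥18,530
  ¥251,000 × 26% = ¥65,260
  → ¥86,910

¥75,140 ≤ ¥86,910, so no add-on is due.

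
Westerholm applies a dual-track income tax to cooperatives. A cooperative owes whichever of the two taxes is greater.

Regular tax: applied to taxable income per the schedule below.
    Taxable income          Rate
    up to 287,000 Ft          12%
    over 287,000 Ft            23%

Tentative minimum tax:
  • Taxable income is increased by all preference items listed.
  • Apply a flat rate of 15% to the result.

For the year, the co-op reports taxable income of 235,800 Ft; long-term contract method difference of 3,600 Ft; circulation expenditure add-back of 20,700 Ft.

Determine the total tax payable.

39,015 Ft

Regular tax:
  235,800 Ft × 12% = 28,296 Ft

Tentative minimum tax:
  Adjusted income: 235,800 Ft + 3,600 Ft + 20,700 Ft = 260,100 Ft
  260,100 Ft × 15% = 39,015 Ft

39,015 Ft > 28,296 Ft, so the tentative minimum tax is the binding amount.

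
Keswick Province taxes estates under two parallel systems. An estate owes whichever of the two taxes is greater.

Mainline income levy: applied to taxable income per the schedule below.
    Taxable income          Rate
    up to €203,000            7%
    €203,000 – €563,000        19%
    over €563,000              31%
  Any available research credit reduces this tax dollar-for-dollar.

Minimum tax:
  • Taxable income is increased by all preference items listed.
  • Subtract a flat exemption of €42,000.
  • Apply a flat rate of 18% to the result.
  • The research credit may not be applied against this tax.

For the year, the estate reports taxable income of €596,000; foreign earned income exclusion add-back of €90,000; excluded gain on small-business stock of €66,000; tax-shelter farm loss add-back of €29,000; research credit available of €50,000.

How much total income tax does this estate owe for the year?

€133,020

Mainline income levy:
  €203,000 × 7% = €14,210
  €360,000 × 19% = €68,400
  €33,000 × 31% = €10,230
  → €92,840
  Less research credit €50,000 → €42,840

Minimum tax:
  Adjusted income: €596,000 + €90,000 + €66,000 + €29,000 = €781,000
  Less exemption €42,000 → base €739,000
  €739,000 × 18% = €133,020

€133,020 > €42,840, so the minimum tax is the binding amount.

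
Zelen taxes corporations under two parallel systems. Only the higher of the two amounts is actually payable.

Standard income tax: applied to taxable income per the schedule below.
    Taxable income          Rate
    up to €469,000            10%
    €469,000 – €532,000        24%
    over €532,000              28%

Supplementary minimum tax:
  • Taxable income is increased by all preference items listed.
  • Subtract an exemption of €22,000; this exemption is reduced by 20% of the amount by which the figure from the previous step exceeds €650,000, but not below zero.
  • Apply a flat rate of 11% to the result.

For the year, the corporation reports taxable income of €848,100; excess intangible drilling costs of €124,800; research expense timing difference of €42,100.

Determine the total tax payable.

Supplementary minimum tax:
  Adjusted income: €848,100 + €124,800 + €42,100 = €1,015,000
  Exemption: 20% × (€1,015,000 − €650,000) = €73,000 ≥ €22,000, so the exemption is fully phased out
  Base: €1,015,000 − €0 = €1,015,000
  €1,015,000 × 11% = €111,650

Standard income tax:
  €469,000 × 10% = €46,900
  €63,000 × 24% = €15,120
  €316,100 × 28% = €88,508
  → €150,528

€150,528 > €111,650, so the standard income tax governs.

€150,528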